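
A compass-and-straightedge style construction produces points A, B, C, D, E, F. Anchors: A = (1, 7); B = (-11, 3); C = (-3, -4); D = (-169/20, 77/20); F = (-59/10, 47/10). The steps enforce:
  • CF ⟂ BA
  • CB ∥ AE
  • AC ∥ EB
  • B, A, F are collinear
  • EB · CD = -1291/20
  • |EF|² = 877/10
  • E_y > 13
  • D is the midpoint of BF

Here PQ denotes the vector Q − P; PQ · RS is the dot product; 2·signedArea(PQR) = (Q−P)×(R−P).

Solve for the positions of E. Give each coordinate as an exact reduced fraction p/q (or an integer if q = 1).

E = (-7, 14)

1. E_x = -7  [AC ∥ EB ∩ CB ∥ AE]
2. E_y = 14  [AC ∥ EB ∩ CB ∥ AE]
   → E = (-7, 14)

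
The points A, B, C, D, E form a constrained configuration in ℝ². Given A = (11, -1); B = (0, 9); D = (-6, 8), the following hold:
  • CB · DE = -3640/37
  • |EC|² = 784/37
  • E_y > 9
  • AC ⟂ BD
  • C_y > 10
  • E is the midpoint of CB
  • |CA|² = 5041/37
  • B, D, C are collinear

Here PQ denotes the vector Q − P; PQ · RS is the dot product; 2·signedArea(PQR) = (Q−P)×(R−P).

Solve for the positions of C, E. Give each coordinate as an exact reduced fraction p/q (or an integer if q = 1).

C = (336/37, 389/37)
E = (168/37, 361/37)

1. C_x = 336/37  [B, D, C are collinear ∩ AC ⟂ BD]
2. C_y = 389/37  [B, D, C are collinear ∩ AC ⟂ BD]
   → C = (336/37, 389/37)
3. E_x = 168/37  [E is the midpoint of CB]
4. E_y = 361/37  [E is the midpoint of CB]
   → E = (168/37, 361/37)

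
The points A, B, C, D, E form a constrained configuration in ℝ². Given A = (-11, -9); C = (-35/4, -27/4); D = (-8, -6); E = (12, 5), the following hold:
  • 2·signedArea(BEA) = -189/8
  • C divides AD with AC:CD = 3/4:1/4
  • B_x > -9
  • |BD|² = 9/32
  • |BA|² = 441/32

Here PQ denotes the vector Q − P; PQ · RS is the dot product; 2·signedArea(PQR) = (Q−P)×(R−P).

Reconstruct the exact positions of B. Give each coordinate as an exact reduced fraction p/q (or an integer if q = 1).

B = (-67/8, -51/8)

1. B_x = -67/8  [line 14·x + -23·y + -235/8 = 0 ∩ |BA|² = 441/32]
2. B_y = -51/8  [line 14·x + -23·y + -235/8 = 0 ∩ |BA|² = 441/32]
   → B = (-67/8, -51/8)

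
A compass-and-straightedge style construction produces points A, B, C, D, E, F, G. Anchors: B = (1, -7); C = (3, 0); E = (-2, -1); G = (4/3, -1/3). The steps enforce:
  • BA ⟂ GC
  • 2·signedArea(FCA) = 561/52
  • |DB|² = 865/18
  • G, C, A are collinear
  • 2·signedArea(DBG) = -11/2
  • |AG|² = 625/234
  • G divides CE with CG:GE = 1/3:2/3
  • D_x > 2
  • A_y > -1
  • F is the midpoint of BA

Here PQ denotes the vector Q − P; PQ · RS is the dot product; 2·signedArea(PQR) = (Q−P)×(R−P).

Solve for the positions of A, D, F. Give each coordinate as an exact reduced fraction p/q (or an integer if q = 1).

A = (-7/26, -17/26)
D = (13/6, -1/6)
F = (19/52, -199/52)

1. A_x = -7/26  [G, C, A are collinear ∩ BA ⟂ GC]
2. A_y = -17/26  [G, C, A are collinear ∩ BA ⟂ GC]
   → A = (-7/26, -17/26)
3. D_x = 13/6  [line -20/3·x + 1/3·y + 29/2 = 0 ∩ |DB|² = 865/18]
4. D_y = -1/6  [line -20/3·x + 1/3·y + 29/2 = 0 ∩ |DB|² = 865/18]
   → D = (13/6, -1/6)
5. F_x = 19/52  [F is the midpoint of BA]
6. F_y = -199/52  [F is the midpoint of BA]
   → F = (19/52, -199/52)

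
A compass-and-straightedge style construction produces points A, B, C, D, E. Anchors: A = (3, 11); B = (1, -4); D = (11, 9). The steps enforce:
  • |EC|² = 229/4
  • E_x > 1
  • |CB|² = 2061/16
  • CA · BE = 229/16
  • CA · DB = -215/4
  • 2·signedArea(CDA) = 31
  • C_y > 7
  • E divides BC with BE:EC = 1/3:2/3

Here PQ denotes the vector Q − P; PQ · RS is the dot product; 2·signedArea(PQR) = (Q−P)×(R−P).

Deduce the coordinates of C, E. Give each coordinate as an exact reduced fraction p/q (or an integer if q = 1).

1. C_x = 5/2  [CA · DB = -215/4 ∩ 2·signedArea(CDA) = 31]
2. C_y = 29/4  [CA · DB = -215/4 ∩ 2·signedArea(CDA) = 31]
   → C = (5/2, 29/4)
3. E_x = 3/2  [E divides BC with BE:EC = 1/3:2/3]
4. E_y = -1/4  [E divides BC with BE:EC = 1/3:2/3]
   → E = (3/2, -1/4)

C = (5/2, 29/4)
E = (3/2, -1/4)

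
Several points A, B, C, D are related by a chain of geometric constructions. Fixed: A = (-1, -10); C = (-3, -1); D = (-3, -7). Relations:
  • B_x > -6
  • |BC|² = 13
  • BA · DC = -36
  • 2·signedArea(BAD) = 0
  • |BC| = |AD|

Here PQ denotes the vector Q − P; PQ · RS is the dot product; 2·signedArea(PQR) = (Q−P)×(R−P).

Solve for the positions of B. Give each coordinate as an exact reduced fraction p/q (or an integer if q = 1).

1. B_x = -5  [2·signedArea(BAD) = 0 ∩ BA · DC = -36]
2. B_y = -4  [2·signedArea(BAD) = 0 ∩ BA · DC = -36]
   → B = (-5, -4)

B = (-5, -4)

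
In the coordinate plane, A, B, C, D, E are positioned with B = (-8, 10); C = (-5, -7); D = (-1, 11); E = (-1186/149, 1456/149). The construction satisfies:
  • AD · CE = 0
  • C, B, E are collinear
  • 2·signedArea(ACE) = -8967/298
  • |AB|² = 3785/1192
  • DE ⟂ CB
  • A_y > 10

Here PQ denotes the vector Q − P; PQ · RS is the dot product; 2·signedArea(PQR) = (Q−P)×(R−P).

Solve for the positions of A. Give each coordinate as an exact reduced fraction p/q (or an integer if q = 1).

1. A_x = -3707/596  [AD · CE = 0 ∩ 2·signedArea(ACE) = -8967/298]
2. A_y = 6007/596  [AD · CE = 0 ∩ 2·signedArea(ACE) = -8967/298]
   → A = (-3707/596, 6007/596)

A = (-3707/596, 6007/596)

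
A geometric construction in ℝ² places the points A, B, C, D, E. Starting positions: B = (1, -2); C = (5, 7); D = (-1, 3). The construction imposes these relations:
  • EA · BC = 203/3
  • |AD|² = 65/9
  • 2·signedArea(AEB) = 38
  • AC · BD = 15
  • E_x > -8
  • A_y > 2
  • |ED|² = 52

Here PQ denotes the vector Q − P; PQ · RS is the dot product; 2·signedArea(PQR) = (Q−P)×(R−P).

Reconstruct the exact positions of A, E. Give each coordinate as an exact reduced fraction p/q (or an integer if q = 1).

1. A_x = 5/3  [line 2·x + -5·y + 10 = 0 ∩ |AD|² = 65/9]
2. A_y = 8/3  [line 2·x + -5·y + 10 = 0 ∩ |AD|² = 65/9]
   → A = (5/3, 8/3)
3. E_x = -7  [EA · BC = 203/3 ∩ 2·signedArea(AEB) = 38]
4. E_y = -1  [EA · BC = 203/3 ∩ 2·signedArea(AEB) = 38]
   → E = (-7, -1)

A = (5/3, 8/3)
E = (-7, -1)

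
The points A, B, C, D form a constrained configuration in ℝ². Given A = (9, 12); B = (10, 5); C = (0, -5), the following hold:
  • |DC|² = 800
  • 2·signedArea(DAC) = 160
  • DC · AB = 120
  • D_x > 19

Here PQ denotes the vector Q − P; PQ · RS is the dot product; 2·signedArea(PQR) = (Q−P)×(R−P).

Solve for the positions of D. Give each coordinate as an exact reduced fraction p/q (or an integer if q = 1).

D = (20, 15)

1. D_x = 20  [DC · AB = 120 ∩ 2·signedArea(DAC) = 160]
2. D_y = 15  [DC · AB = 120 ∩ 2·signedArea(DAC) = 160]
   → D = (20, 15)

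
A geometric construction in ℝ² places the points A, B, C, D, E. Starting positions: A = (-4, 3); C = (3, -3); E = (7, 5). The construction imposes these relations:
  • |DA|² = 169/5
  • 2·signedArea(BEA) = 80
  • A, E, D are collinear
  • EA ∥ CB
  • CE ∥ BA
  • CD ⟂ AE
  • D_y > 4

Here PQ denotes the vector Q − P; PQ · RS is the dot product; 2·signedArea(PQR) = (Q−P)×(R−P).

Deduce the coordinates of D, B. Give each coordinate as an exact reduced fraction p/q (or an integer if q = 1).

1. D_x = 43/25  [A, E, D are collinear ∩ CD ⟂ AE]
2. D_y = 101/25  [A, E, D are collinear ∩ CD ⟂ AE]
   → D = (43/25, 101/25)
3. B_x = -8  [CE ∥ BA ∩ EA ∥ CB]
4. B_y = -5  [CE ∥ BA ∩ EA ∥ CB]
   → B = (-8, -5)

B = (-8, -5)
D = (43/25, 101/25)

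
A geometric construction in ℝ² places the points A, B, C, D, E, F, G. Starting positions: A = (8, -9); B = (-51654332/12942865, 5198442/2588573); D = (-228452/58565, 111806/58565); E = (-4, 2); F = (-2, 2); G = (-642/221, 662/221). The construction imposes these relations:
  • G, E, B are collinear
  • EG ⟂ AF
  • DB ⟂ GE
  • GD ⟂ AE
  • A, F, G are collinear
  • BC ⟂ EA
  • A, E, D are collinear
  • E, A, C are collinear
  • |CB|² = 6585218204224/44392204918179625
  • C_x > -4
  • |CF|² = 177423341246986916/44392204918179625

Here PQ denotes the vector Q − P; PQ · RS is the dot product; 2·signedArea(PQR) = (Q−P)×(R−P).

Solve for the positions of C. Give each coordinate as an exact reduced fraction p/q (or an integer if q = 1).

1. C_x = -13716625828/3429859225  [E, A, C are collinear ∩ BC ⟂ EA]
2. C_y = 6857141634/3429859225  [E, A, C are collinear ∩ BC ⟂ EA]
   → C = (-13716625828/3429859225, 6857141634/3429859225)

C = (-13716625828/3429859225, 6857141634/3429859225)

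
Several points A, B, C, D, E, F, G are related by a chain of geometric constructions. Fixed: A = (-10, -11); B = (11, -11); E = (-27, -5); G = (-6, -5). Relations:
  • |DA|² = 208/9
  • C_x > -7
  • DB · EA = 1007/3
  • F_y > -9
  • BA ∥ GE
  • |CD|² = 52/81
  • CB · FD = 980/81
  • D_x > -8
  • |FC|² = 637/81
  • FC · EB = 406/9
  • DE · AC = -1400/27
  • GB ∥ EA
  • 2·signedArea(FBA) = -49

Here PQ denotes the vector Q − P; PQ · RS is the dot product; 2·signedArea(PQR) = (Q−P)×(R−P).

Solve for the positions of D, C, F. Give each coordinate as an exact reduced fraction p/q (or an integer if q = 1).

C = (-62/9, -19/3)
D = (-22/3, -7)
F = (-76/9, -26/3)

1. D_x = -22/3  [line -17·x + 6·y + -248/3 = 0 ∩ |DA|² = 208/9]
2. D_y = -7  [line -17·x + 6·y + -248/3 = 0 ∩ |DA|² = 208/9]
   → D = (-22/3, -7)
3. C_x = -62/9  [line -59/3·x + 2·y + -3316/27 = 0 ∩ |CD|² = 52/81]
4. C_y = -19/3  [line -59/3·x + 2·y + -3316/27 = 0 ∩ |CD|² = 52/81]
   → C = (-62/9, -19/3)
5. F_x = -76/9  [CB · FD = 980/81 ∩ 2·signedArea(FBA) = -49]
6. F_y = -26/3  [CB · FD = 980/81 ∩ 2·signedArea(FBA) = -49]
   → F = (-76/9, -26/3)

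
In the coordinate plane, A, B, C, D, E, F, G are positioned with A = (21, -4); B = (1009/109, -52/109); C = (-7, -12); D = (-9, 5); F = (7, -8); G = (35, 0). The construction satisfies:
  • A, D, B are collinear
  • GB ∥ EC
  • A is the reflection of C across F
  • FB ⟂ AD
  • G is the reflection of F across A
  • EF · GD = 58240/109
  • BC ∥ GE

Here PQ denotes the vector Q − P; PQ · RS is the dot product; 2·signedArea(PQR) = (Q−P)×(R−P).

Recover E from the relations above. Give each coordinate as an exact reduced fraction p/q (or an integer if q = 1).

1. E_x = 2043/109  [GB ∥ EC ∩ BC ∥ GE]
2. E_y = -1256/109  [GB ∥ EC ∩ BC ∥ GE]
   → E = (2043/109, -1256/109)

E = (2043/109, -1256/109)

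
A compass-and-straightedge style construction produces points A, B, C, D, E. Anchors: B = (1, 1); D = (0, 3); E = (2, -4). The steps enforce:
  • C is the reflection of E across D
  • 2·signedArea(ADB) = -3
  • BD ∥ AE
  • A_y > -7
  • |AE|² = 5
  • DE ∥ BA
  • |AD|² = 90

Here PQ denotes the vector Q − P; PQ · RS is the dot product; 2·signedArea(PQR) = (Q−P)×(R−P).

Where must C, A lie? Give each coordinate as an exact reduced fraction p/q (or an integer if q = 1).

1. C_x = -2  [C is the reflection of E across D]
2. C_y = 10  [C is the reflection of E across D]
   → C = (-2, 10)
3. A_x = 3  [BD ∥ AE ∩ DE ∥ BA]
4. A_y = -6  [BD ∥ AE ∩ DE ∥ BA]
   → A = (3, -6)

A = (3, -6)
C = (-2, 10)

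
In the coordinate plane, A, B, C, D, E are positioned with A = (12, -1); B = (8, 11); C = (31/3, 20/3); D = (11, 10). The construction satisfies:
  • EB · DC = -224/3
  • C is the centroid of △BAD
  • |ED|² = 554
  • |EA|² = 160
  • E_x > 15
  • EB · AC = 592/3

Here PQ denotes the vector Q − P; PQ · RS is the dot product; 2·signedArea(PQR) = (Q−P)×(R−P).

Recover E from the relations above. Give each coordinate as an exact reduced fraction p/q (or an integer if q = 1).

E = (16, -13)

1. E_x = 16  [EB · AC = 592/3 ∩ EB · DC = -224/3]
2. E_y = -13  [EB · AC = 592/3 ∩ EB · DC = -224/3]
   → E = (16, -13)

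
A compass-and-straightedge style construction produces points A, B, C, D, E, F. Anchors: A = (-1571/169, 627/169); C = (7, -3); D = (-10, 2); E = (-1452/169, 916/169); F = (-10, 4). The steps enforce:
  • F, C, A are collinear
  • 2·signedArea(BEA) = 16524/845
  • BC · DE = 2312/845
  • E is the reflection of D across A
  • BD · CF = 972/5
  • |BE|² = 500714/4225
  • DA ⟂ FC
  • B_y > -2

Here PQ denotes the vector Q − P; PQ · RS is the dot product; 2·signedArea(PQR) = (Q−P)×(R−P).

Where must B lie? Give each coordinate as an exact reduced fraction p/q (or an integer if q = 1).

1. B_x = 1/5  [BC · DE = 2312/845 ∩ BD · CF = 972/5]
2. B_y = -1  [BC · DE = 2312/845 ∩ BD · CF = 972/5]
   → B = (1/5, -1)

B = (1/5, -1)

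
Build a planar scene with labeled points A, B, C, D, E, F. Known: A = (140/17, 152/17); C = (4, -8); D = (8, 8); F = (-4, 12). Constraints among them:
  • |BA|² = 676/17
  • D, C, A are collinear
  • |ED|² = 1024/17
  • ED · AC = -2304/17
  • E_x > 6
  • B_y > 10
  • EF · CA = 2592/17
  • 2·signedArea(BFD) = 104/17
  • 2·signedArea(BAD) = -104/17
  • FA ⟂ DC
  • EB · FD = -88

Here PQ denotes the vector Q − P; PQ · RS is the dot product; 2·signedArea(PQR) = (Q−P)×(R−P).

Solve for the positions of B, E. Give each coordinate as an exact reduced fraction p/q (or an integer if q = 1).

B = (36/17, 178/17)
E = (104/17, 8/17)

1. B_x = 36/17  [2·signedArea(BAD) = -104/17 ∩ 2·signedArea(BFD) = 104/17]
2. B_y = 178/17  [2·signedArea(BAD) = -104/17 ∩ 2·signedArea(BFD) = 104/17]
   → B = (36/17, 178/17)
3. E_x = 104/17  [EF · CA = 2592/17 ∩ EB · FD = -88]
4. E_y = 8/17  [EF · CA = 2592/17 ∩ EB · FD = -88]
   → E = (104/17, 8/17)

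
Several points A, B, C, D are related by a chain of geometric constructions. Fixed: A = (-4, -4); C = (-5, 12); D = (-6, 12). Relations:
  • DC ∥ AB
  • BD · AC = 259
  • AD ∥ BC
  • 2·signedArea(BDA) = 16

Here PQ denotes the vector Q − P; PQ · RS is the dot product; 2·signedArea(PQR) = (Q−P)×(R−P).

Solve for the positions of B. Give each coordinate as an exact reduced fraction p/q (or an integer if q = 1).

B = (-3, -4)

1. B_x = -3  [AD ∥ BC ∩ DC ∥ AB]
2. B_y = -4  [AD ∥ BC ∩ DC ∥ AB]
   → B = (-3, -4)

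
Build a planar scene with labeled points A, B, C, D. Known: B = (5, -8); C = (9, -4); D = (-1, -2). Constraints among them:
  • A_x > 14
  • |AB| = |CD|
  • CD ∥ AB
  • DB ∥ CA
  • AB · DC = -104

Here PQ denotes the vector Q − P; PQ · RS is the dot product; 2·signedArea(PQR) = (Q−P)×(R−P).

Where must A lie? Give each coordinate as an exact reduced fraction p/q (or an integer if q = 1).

A = (15, -10)

1. A_x = 15  [CD ∥ AB ∩ DB ∥ CA]
2. A_y = -10  [CD ∥ AB ∩ DB ∥ CA]
   → A = (15, -10)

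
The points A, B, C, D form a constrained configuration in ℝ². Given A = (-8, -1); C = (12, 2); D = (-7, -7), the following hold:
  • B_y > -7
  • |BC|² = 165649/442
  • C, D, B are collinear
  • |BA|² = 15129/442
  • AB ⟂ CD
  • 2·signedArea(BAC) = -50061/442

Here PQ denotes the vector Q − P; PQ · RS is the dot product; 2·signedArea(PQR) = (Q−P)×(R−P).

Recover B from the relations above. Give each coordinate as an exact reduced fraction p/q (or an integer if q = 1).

1. B_x = -2429/442  [C, D, B are collinear ∩ AB ⟂ CD]
2. B_y = -2779/442  [C, D, B are collinear ∩ AB ⟂ CD]
   → B = (-2429/442, -2779/442)

B = (-2429/442, -2779/442)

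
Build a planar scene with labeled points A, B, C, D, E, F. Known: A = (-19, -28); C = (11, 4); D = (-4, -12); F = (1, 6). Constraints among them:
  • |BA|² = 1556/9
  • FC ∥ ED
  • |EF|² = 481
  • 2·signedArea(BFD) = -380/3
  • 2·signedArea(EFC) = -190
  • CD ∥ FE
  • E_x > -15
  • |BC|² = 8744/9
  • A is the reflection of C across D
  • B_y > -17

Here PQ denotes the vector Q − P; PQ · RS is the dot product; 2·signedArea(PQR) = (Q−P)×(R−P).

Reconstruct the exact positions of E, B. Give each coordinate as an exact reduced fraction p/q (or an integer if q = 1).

1. E_x = -14  [FC ∥ ED ∩ CD ∥ FE]
2. E_y = -10  [FC ∥ ED ∩ CD ∥ FE]
   → E = (-14, -10)
3. B_x = -37/3  [line 18·x + -5·y + 416/3 = 0 ∩ |BA|² = 1556/9]
4. B_y = -50/3  [line 18·x + -5·y + 416/3 = 0 ∩ |BA|² = 1556/9]
   → B = (-37/3, -50/3)

B = (-37/3, -50/3)
E = (-14, -10)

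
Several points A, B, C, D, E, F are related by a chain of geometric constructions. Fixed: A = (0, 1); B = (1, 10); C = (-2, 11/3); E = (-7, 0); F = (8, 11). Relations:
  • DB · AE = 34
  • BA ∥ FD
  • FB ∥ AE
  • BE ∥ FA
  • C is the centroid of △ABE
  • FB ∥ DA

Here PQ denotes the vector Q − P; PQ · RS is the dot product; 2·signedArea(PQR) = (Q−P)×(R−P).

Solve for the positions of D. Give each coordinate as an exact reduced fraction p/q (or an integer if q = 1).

D = (7, 2)

1. D_x = 7  [FB ∥ DA ∩ BA ∥ FD]
2. D_y = 2  [FB ∥ DA ∩ BA ∥ FD]
   → D = (7, 2)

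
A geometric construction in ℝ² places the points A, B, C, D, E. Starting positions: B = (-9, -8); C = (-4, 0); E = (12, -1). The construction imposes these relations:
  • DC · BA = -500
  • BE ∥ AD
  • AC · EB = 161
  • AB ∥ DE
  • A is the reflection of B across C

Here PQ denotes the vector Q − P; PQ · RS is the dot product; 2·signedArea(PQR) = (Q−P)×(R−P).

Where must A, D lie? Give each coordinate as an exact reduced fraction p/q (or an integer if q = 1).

1. A_x = 1  [A is the reflection of B across C]
2. A_y = 8  [A is the reflection of B across C]
   → A = (1, 8)
3. D_x = 22  [AB ∥ DE ∩ BE ∥ AD]
4. D_y = 15  [AB ∥ DE ∩ BE ∥ AD]
   → D = (22, 15)

A = (1, 8)
D = (22, 15)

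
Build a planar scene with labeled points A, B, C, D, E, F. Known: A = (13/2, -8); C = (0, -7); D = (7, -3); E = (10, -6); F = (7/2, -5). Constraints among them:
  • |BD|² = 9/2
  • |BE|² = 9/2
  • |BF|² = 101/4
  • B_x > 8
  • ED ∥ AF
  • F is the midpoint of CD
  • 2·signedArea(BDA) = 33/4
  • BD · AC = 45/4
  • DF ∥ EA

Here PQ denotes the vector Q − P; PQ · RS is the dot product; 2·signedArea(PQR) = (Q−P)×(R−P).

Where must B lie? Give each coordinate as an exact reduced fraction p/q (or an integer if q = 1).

1. B_x = 17/2  [2·signedArea(BDA) = 33/4 ∩ BD · AC = 45/4]
2. B_y = -9/2  [2·signedArea(BDA) = 33/4 ∩ BD · AC = 45/4]
   → B = (17/2, -9/2)

B = (17/2, -9/2)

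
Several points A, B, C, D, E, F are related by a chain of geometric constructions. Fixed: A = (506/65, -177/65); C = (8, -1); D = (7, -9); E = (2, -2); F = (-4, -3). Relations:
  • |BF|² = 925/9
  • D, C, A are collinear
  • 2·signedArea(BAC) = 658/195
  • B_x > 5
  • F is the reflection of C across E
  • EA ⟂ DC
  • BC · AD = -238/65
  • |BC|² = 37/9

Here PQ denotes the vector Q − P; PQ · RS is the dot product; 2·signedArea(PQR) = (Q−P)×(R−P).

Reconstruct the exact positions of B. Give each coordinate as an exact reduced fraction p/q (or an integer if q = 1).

B = (6, -4/3)

1. B_x = 6  [BC · AD = -238/65 ∩ 2·signedArea(BAC) = 658/195]
2. B_y = -4/3  [BC · AD = -238/65 ∩ 2·signedArea(BAC) = 658/195]
   → B = (6, -4/3)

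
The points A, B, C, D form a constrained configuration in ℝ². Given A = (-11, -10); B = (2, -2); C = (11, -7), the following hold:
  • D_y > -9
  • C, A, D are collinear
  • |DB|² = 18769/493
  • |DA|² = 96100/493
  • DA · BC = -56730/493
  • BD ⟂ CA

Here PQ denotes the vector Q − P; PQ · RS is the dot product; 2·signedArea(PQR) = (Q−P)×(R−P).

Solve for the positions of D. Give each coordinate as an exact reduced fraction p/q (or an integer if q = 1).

1. D_x = 1397/493  [C, A, D are collinear ∩ BD ⟂ CA]
2. D_y = -4000/493  [C, A, D are collinear ∩ BD ⟂ CA]
   → D = (1397/493, -4000/493)

D = (1397/493, -4000/493)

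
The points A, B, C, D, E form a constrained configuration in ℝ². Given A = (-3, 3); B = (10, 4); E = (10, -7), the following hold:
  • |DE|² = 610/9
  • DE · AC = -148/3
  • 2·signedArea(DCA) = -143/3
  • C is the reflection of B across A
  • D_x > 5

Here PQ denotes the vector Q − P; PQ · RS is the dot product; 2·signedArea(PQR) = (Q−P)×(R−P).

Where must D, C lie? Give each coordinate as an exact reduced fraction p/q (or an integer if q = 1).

C = (-16, 2)
D = (17/3, 0)

1. C_x = -16  [C is the reflection of B across A]
2. C_y = 2  [C is the reflection of B across A]
   → C = (-16, 2)
3. D_x = 17/3  [DE · AC = -148/3 ∩ 2·signedArea(DCA) = -143/3]
4. D_y = 0  [DE · AC = -148/3 ∩ 2·signedArea(DCA) = -143/3]
   → D = (17/3, 0)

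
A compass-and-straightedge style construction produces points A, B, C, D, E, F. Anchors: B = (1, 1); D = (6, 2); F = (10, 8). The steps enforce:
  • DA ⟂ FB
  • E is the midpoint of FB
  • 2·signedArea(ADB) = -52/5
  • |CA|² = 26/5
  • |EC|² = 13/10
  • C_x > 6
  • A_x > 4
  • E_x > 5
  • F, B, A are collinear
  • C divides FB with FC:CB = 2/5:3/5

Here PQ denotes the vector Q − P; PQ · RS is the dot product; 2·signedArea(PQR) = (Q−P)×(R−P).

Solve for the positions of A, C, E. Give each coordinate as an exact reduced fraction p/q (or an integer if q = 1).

A = (23/5, 19/5)
C = (32/5, 26/5)
E = (11/2, 9/2)

1. A_x = 23/5  [F, B, A are collinear ∩ DA ⟂ FB]
2. A_y = 19/5  [F, B, A are collinear ∩ DA ⟂ FB]
   → A = (23/5, 19/5)
3. C_x = 32/5  [C divides FB with FC:CB = 2/5:3/5]
4. C_y = 26/5  [C divides FB with FC:CB = 2/5:3/5]
   → C = (32/5, 26/5)
5. E_x = 11/2  [E is the midpoint of FB]
6. E_y = 9/2  [E is the midpoint of FB]
   → E = (11/2, 9/2)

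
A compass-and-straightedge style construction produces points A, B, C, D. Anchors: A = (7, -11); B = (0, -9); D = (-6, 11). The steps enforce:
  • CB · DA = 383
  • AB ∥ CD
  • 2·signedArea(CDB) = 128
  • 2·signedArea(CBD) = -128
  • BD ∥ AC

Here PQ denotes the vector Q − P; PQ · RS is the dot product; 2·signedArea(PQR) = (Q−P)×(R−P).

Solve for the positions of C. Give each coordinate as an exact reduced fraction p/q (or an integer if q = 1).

1. C_x = 1  [AB ∥ CD ∩ BD ∥ AC]
2. C_y = 9  [AB ∥ CD ∩ BD ∥ AC]
   → C = (1, 9)

C = (1, 9)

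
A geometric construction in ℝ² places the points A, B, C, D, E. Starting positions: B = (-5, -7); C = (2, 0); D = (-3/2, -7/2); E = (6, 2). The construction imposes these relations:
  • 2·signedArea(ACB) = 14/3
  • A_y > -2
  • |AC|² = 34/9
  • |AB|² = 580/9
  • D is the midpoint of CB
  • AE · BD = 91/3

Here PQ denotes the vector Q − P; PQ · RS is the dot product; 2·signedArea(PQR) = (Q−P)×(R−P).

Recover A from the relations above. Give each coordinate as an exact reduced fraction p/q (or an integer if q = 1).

A = (1, -5/3)

1. A_x = 1  [AE · BD = 91/3 ∩ 2·signedArea(ACB) = 14/3]
2. A_y = -5/3  [AE · BD = 91/3 ∩ 2·signedArea(ACB) = 14/3]
   → A = (1, -5/3)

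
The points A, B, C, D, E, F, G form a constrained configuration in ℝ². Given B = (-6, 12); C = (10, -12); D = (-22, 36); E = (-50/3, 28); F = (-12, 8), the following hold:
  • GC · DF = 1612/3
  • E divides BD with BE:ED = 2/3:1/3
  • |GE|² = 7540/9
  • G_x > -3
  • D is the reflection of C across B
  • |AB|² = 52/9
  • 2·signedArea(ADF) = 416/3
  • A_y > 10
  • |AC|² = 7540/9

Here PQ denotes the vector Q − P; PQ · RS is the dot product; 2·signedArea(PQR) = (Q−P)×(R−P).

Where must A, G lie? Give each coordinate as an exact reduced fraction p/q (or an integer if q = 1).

A = (-8, 32/3)
G = (-8/3, 8/3)

1. A_x = -8  [line 28·x + 10·y + 352/3 = 0 ∩ |AC|² = 7540/9]
2. A_y = 32/3  [line 28·x + 10·y + 352/3 = 0 ∩ |AC|² = 7540/9]
   → A = (-8, 32/3)
3. G_x = -8/3  [line -10·x + 28·y + -304/3 = 0 ∩ |GE|² = 7540/9]
4. G_y = 8/3  [line -10·x + 28·y + -304/3 = 0 ∩ |GE|² = 7540/9]
   → G = (-8/3, 8/3)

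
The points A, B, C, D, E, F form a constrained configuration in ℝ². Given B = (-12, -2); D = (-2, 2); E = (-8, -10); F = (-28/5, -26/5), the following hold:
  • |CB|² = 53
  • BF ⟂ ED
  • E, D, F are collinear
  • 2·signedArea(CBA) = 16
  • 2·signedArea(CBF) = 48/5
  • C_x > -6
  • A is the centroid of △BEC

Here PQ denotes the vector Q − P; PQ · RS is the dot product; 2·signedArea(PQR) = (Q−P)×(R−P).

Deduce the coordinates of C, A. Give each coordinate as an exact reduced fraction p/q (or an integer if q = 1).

1. C_x = -5  [line 16/5·x + 32/5·y + 208/5 = 0 ∩ |CB|² = 53]
2. C_y = -4  [line 16/5·x + 32/5·y + 208/5 = 0 ∩ |CB|² = 53]
   → C = (-5, -4)
3. A_x = -25/3  [A is the centroid of △BEC]
4. A_y = -16/3  [A is the centroid of △BEC]
   → A = (-25/3, -16/3)

A = (-25/3, -16/3)
C = (-5, -4)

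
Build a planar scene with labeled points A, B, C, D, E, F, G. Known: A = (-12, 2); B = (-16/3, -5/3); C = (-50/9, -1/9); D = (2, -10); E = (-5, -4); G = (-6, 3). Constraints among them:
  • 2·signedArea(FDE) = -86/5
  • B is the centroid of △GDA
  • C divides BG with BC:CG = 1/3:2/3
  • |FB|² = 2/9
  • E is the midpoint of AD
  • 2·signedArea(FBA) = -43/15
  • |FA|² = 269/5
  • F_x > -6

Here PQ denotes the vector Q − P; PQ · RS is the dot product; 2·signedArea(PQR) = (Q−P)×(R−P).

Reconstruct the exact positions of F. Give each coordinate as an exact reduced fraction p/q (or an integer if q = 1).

1. F_x = -27/5  [2·signedArea(FDE) = -86/5 ∩ 2·signedArea(FBA) = -43/15]
2. F_y = -6/5  [2·signedArea(FDE) = -86/5 ∩ 2·signedArea(FBA) = -43/15]
   → F = (-27/5, -6/5)

F = (-27/5, -6/5)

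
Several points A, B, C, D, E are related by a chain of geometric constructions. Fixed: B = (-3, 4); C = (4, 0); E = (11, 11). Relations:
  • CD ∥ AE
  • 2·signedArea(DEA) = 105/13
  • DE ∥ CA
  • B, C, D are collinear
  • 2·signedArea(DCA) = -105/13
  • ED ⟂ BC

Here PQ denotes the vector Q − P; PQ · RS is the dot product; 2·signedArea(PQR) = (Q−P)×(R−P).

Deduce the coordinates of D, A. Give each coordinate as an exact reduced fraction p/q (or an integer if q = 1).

A = (136/13, 147/13)
D = (59/13, -4/13)

1. D_x = 59/13  [B, C, D are collinear ∩ ED ⟂ BC]
2. D_y = -4/13  [B, C, D are collinear ∩ ED ⟂ BC]
   → D = (59/13, -4/13)
3. A_x = 136/13  [CD ∥ AE ∩ DE ∥ CA]
4. A_y = 147/13  [CD ∥ AE ∩ DE ∥ CA]
   → A = (136/13, 147/13)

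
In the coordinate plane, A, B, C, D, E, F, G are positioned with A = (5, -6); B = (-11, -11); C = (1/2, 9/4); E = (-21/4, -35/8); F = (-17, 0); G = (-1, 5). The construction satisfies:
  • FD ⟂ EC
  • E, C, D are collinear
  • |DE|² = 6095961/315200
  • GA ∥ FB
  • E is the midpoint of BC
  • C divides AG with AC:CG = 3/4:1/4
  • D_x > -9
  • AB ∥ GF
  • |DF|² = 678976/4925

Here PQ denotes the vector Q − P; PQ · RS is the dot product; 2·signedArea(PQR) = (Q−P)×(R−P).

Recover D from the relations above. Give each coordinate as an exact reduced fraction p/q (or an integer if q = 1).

1. D_x = -40053/4925  [E, C, D are collinear ∩ FD ⟂ EC]
2. D_y = -37904/4925  [E, C, D are collinear ∩ FD ⟂ EC]
   → D = (-40053/4925, -37904/4925)

D = (-40053/4925, -37904/4925)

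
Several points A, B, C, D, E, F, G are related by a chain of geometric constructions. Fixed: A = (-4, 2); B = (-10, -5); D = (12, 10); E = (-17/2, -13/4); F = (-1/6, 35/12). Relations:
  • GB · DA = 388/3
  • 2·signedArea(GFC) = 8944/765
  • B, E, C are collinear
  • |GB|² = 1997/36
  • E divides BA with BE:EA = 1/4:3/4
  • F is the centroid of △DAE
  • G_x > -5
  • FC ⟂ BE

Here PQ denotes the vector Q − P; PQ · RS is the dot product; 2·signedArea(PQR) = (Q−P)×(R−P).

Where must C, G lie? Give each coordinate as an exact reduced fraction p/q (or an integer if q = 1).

1. C_x = -327/170  [B, E, C are collinear ∩ FC ⟂ BE]
2. C_y = 4511/1020  [B, E, C are collinear ∩ FC ⟂ BE]
   → C = (-327/170, 4511/1020)
3. G_x = -13/3  [2·signedArea(GFC) = 8944/765 ∩ GB · DA = 388/3]
4. G_y = -1/6  [2·signedArea(GFC) = 8944/765 ∩ GB · DA = 388/3]
   → G = (-13/3, -1/6)

C = (-327/170, 4511/1020)
G = (-13/3, -1/6)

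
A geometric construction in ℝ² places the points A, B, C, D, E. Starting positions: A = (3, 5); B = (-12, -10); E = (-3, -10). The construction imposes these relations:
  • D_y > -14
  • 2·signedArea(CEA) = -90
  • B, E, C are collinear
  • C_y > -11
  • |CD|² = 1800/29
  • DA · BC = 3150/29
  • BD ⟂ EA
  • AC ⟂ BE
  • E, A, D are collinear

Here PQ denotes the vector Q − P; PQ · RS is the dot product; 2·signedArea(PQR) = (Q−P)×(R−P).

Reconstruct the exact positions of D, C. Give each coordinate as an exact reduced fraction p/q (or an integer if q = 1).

C = (3, -10)
D = (-123/29, -380/29)

1. D_x = -123/29  [E, A, D are collinear ∩ BD ⟂ EA]
2. D_y = -380/29  [E, A, D are collinear ∩ BD ⟂ EA]
   → D = (-123/29, -380/29)
3. C_x = 3  [B, E, C are collinear ∩ AC ⟂ BE]
4. C_y = -10  [B, E, C are collinear ∩ AC ⟂ BE]
   → C = (3, -10)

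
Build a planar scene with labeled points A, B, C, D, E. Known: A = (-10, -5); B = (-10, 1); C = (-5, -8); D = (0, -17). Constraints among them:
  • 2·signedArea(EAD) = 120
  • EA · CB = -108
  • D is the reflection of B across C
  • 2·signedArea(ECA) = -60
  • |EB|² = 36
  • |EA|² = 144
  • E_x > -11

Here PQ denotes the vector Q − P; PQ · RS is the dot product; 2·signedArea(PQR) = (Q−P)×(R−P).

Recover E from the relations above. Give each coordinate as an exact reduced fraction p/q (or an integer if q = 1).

E = (-10, 7)

1. E_x = -10  [2·signedArea(EAD) = 120 ∩ EA · CB = -108]
2. E_y = 7  [2·signedArea(EAD) = 120 ∩ EA · CB = -108]
   → E = (-10, 7)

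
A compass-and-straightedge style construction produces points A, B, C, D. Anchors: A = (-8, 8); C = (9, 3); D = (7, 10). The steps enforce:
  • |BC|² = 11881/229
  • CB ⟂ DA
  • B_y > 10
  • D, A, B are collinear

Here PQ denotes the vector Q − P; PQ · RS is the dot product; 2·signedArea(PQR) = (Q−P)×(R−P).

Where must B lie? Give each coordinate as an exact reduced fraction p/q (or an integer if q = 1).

1. B_x = 1843/229  [D, A, B are collinear ∩ CB ⟂ DA]
2. B_y = 2322/229  [D, A, B are collinear ∩ CB ⟂ DA]
   → B = (1843/229, 2322/229)

B = (1843/229, 2322/229)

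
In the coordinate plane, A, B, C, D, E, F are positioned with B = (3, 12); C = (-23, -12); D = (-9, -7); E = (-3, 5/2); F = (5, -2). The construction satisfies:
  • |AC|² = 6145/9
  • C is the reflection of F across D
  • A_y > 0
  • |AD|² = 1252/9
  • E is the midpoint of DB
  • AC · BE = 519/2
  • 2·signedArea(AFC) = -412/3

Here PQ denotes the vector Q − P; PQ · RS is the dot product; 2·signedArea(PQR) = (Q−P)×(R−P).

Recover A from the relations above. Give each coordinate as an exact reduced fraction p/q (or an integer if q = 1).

A = (-1/3, 1)

1. A_x = -1/3  [2·signedArea(AFC) = -412/3 ∩ AC · BE = 519/2]
2. A_y = 1  [2·signedArea(AFC) = -412/3 ∩ AC · BE = 519/2]
   → A = (-1/3, 1)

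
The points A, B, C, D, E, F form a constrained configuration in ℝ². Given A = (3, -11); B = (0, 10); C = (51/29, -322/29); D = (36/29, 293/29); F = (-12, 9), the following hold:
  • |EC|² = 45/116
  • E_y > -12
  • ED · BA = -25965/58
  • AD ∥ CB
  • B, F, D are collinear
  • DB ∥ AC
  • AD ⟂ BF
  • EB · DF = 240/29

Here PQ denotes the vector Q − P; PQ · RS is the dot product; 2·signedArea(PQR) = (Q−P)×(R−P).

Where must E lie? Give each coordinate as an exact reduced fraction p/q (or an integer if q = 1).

1. E_x = 69/29  [ED · BA = -25965/58 ∩ EB · DF = 240/29]
2. E_y = -641/58  [ED · BA = -25965/58 ∩ EB · DF = 240/29]
   → E = (69/29, -641/58)

E = (69/29, -641/58)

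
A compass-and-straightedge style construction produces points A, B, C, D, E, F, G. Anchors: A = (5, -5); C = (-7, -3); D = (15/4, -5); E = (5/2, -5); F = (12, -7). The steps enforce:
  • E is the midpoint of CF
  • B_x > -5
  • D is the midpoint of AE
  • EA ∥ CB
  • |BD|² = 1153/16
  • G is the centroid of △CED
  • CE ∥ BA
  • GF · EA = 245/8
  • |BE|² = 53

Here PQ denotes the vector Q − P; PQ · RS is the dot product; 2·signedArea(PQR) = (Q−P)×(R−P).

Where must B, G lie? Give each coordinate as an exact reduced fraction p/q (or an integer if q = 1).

B = (-9/2, -3)
G = (-1/4, -13/3)

1. B_x = -9/2  [CE ∥ BA ∩ EA ∥ CB]
2. B_y = -3  [CE ∥ BA ∩ EA ∥ CB]
   → B = (-9/2, -3)
3. G_x = -1/4  [G is the centroid of △CED]
4. G_y = -13/3  [G is the centroid of △CED]
   → G = (-1/4, -13/3)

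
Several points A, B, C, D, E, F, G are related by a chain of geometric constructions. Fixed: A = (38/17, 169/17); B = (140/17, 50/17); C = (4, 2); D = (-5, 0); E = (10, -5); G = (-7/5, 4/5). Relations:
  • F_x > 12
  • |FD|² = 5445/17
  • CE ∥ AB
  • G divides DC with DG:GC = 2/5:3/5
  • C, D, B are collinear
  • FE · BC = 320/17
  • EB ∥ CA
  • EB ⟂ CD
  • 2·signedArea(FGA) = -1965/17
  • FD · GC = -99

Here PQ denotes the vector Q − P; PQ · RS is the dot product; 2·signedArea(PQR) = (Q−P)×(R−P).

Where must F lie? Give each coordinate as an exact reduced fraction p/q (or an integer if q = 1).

1. F_x = 212/17  [FE · BC = 320/17 ∩ 2·signedArea(FGA) = -1965/17]
2. F_y = 66/17  [FE · BC = 320/17 ∩ 2·signedArea(FGA) = -1965/17]
   → F = (212/17, 66/17)

F = (212/17, 66/17)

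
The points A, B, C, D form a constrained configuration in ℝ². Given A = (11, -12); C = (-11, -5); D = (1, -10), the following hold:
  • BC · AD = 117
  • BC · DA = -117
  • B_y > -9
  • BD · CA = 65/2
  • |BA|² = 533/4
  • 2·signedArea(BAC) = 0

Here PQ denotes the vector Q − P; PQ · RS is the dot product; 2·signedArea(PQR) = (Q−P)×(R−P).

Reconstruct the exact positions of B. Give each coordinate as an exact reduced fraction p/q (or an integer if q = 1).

B = (0, -17/2)

1. B_x = 0  [2·signedArea(BAC) = 0 ∩ BC · AD = 117]
2. B_y = -17/2  [2·signedArea(BAC) = 0 ∩ BC · AD = 117]
   → B = (0, -17/2)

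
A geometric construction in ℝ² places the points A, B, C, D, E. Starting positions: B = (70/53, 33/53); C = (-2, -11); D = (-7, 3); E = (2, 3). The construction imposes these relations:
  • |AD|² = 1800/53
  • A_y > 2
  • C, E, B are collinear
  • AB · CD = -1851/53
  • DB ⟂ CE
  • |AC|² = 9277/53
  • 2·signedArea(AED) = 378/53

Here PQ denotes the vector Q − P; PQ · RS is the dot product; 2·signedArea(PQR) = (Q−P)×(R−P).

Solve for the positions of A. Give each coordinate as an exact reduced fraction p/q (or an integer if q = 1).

A = (-65/53, 117/53)

1. A_x = -65/53  [2·signedArea(AED) = 378/53 ∩ AB · CD = -1851/53]
2. A_y = 117/53  [2·signedArea(AED) = 378/53 ∩ AB · CD = -1851/53]
   → A = (-65/53, 117/53)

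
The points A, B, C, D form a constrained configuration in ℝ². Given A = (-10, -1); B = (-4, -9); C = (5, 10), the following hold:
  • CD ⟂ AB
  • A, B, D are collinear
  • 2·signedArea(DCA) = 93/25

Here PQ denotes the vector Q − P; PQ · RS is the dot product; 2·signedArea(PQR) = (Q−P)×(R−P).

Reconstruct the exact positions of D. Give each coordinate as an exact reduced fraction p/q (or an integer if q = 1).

1. D_x = -247/25  [A, B, D are collinear ∩ CD ⟂ AB]
2. D_y = -29/25  [A, B, D are collinear ∩ CD ⟂ AB]
   → D = (-247/25, -29/25)

D = (-247/25, -29/25)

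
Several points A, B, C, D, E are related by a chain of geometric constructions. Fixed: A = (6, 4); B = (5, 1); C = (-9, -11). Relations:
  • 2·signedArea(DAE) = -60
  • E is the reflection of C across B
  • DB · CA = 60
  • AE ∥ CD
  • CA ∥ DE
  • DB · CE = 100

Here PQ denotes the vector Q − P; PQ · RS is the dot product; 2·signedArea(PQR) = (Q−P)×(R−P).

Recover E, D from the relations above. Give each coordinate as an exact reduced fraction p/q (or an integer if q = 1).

1. E_x = 19  [E is the reflection of C across B]
2. E_y = 13  [E is the reflection of C across B]
   → E = (19, 13)
3. D_x = 4  [CA ∥ DE ∩ AE ∥ CD]
4. D_y = -2  [CA ∥ DE ∩ AE ∥ CD]
   → D = (4, -2)

D = (4, -2)
E = (19, 13)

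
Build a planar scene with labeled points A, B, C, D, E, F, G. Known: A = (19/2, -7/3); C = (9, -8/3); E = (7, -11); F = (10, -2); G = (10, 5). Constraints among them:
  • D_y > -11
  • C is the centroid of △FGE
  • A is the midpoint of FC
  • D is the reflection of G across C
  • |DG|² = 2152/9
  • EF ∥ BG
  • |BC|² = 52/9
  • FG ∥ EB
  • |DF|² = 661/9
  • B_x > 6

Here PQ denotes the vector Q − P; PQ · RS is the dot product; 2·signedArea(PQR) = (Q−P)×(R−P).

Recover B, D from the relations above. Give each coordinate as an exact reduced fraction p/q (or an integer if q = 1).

1. B_x = 7  [EF ∥ BG ∩ FG ∥ EB]
2. B_y = -4  [EF ∥ BG ∩ FG ∥ EB]
   → B = (7, -4)
3. D_x = 8  [D is the reflection of G across C]
4. D_y = -31/3  [D is the reflection of G across C]
   → D = (8, -31/3)

B = (7, -4)
D = (8, -31/3)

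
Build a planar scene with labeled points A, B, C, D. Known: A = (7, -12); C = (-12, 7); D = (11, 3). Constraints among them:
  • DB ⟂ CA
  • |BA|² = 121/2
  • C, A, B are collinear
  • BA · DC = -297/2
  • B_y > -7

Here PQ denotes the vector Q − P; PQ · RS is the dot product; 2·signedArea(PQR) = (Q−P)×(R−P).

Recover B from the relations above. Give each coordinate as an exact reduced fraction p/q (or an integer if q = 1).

1. B_x = 3/2  [C, A, B are collinear ∩ DB ⟂ CA]
2. B_y = -13/2  [C, A, B are collinear ∩ DB ⟂ CA]
   → B = (3/2, -13/2)

B = (3/2, -13/2)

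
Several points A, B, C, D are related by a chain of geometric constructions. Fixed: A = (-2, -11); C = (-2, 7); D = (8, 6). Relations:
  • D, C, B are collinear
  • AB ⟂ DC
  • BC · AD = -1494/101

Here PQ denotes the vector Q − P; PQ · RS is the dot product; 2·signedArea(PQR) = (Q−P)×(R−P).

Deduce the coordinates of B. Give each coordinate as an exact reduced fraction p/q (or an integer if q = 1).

B = (-22/101, 689/101)

1. B_x = -22/101  [D, C, B are collinear ∩ AB ⟂ DC]
2. B_y = 689/101  [D, C, B are collinear ∩ AB ⟂ DC]
   → B = (-22/101, 689/101)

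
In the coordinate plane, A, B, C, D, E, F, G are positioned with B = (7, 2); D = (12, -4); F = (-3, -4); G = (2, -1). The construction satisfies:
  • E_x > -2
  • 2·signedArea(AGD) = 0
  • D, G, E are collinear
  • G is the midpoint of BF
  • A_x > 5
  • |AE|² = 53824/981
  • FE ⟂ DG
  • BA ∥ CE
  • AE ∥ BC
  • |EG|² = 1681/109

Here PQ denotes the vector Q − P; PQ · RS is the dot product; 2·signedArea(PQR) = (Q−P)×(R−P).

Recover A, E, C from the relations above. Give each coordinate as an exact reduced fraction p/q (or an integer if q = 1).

A = (16/3, -2)
C = (-31/327, 450/109)
E = (-192/109, 14/109)

1. E_x = -192/109  [D, G, E are collinear ∩ FE ⟂ DG]
2. E_y = 14/109  [D, G, E are collinear ∩ FE ⟂ DG]
   → E = (-192/109, 14/109)
3. A_x = 16/3  [line 3·x + 10·y + 4 = 0 ∩ |AE|² = 53824/981]
4. A_y = -2  [line 3·x + 10·y + 4 = 0 ∩ |AE|² = 53824/981]
   → A = (16/3, -2)
5. C_x = -31/327  [BA ∥ CE ∩ AE ∥ BC]
6. C_y = 450/109  [BA ∥ CE ∩ AE ∥ BC]
   → C = (-31/327, 450/109)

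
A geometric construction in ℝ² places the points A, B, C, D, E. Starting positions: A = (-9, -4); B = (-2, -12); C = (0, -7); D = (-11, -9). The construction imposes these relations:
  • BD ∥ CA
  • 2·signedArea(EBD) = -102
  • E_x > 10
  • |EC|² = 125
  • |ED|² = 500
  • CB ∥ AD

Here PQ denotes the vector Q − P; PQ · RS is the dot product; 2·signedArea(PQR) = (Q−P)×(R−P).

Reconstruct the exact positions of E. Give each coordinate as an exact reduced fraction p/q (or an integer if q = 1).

1. E_x = 11  [line -3·x + -9·y + -12 = 0 ∩ |ED|² = 500]
2. E_y = -5  [line -3·x + -9·y + -12 = 0 ∩ |ED|² = 500]
   → E = (11, -5)

E = (11, -5)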